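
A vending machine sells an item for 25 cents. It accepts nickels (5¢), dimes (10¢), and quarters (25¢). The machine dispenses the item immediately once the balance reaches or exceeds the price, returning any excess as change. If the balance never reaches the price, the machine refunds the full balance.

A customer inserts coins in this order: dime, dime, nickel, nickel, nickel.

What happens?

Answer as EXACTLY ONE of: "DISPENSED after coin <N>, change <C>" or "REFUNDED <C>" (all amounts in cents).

Price: 25¢
Coin 1 (dime, 10¢): balance = 10¢
Coin 2 (dime, 10¢): balance = 20¢
Coin 3 (nickel, 5¢): balance = 25¢
  → balance >= price → DISPENSE, change = 25 - 25 = 0¢

Answer: DISPENSED after coin 3, change 0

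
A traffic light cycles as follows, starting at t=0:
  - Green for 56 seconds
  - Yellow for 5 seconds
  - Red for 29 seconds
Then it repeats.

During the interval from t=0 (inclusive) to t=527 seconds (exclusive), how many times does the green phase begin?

Answer: 6

Derivation:
Cycle = 56+5+29 = 90s
green phase starts at t = k*90 + 0 for k=0,1,2,...
Need k*90+0 < 527 → k < 5.856
k ∈ {0, ..., 5} → 6 starts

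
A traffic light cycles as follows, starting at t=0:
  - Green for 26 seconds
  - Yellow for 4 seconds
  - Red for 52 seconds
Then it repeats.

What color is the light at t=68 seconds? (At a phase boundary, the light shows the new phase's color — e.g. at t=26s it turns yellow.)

Cycle length = 26 + 4 + 52 = 82s
t = 68, phase_t = 68 mod 82 = 68
68 >= 30 → RED

Answer: red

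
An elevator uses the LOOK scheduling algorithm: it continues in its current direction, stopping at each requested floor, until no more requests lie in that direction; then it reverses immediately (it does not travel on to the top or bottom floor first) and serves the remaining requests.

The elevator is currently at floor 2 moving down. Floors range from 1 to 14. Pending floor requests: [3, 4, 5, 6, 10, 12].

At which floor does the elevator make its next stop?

Current floor: 2, direction: down
Requests above: [3, 4, 5, 6, 10, 12]
Requests below: []
Moving down but no requests below → reverse; nearest above is min([3, 4, 5, 6, 10, 12]) = 3

Answer: 3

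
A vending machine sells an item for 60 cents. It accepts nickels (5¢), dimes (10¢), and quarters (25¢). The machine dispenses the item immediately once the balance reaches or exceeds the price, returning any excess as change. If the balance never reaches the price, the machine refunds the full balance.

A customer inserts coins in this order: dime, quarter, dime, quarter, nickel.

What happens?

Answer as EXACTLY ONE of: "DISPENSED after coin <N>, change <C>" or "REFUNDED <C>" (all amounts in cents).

Answer: DISPENSED after coin 4, change 10

Derivation:
Price: 60¢
Coin 1 (dime, 10¢): balance = 10¢
Coin 2 (quarter, 25¢): balance = 35¢
Coin 3 (dime, 10¢): balance = 45¢
Coin 4 (quarter, 25¢): balance = 70¢
  → balance >= price → DISPENSE, change = 70 - 60 = 10¢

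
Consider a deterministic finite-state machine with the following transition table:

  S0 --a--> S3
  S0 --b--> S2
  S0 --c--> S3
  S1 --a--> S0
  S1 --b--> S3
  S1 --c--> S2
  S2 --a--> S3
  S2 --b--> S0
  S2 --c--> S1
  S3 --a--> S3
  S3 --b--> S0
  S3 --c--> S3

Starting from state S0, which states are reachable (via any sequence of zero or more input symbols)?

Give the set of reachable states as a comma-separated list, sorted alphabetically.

BFS from S0:
  visit S0: S0--a-->S3 (new), S0--b-->S2 (new), S0--c-->S3 (seen)
  visit S3: S3--a-->S3 (seen), S3--b-->S0 (seen), S3--c-->S3 (seen)
  visit S2: S2--a-->S3 (seen), S2--b-->S0 (seen), S2--c-->S1 (new)
  visit S1: S1--a-->S0 (seen), S1--b-->S3 (seen), S1--c-->S2 (seen)

Answer: S0, S1, S2, S3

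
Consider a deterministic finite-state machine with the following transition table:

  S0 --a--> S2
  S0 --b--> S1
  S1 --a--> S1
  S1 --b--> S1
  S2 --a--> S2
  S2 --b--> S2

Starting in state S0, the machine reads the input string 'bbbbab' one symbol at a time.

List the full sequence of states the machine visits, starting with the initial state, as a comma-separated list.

Answer: S0, S1, S1, S1, S1, S1, S1

Derivation:
Start: S0
  read 'b': S0 --b--> S1
  read 'b': S1 --b--> S1
  read 'b': S1 --b--> S1
  read 'b': S1 --b--> S1
  read 'a': S1 --a--> S1
  read 'b': S1 --b--> S1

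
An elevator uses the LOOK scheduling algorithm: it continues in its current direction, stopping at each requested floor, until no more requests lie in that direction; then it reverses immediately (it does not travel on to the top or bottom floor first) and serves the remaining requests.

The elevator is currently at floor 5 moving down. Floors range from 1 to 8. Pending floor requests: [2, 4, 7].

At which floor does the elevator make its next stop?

Answer: 4

Derivation:
Current floor: 5, direction: down
Requests above: [7]
Requests below: [2, 4]
Moving down and requests lie below → nearest below is max([2, 4]) = 4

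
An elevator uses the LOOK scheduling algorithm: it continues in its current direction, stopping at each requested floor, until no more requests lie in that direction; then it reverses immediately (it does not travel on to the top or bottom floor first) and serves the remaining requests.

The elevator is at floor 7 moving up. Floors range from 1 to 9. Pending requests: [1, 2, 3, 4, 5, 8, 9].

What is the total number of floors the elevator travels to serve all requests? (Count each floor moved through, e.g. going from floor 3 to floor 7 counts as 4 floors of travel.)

Answer: 10

Derivation:
Start at floor 7 moving up, LOOK stop order: [8, 9, 5, 4, 3, 2, 1]
  7 → 8: |8-7| = 1, total = 1
  8 → 9: |9-8| = 1, total = 2
  9 → 5: |5-9| = 4, total = 6
  5 → 4: |4-5| = 1, total = 7
  4 → 3: |3-4| = 1, total = 8
  3 → 2: |2-3| = 1, total = 9
  2 → 1: |1-2| = 1, total = 10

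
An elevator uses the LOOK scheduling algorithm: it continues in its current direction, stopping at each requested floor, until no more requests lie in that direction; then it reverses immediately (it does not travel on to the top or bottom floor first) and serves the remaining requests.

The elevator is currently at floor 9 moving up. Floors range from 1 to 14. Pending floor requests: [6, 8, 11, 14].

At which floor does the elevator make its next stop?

Answer: 11

Derivation:
Current floor: 9, direction: up
Requests above: [11, 14]
Requests below: [6, 8]
Moving up and requests lie above → nearest above is min([11, 14]) = 11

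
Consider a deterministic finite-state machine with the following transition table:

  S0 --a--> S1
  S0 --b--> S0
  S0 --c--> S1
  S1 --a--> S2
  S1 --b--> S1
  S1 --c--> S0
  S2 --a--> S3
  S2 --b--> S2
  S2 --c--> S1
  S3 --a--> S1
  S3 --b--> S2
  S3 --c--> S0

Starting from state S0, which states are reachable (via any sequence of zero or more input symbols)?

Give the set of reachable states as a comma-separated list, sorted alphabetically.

Answer: S0, S1, S2, S3

Derivation:
BFS from S0:
  visit S0: S0--a-->S1 (new), S0--b-->S0 (seen), S0--c-->S1 (seen)
  visit S1: S1--a-->S2 (new), S1--b-->S1 (seen), S1--c-->S0 (seen)
  visit S2: S2--a-->S3 (new), S2--b-->S2 (seen), S2--c-->S1 (seen)
  visit S3: S3--a-->S1 (seen), S3--b-->S2 (seen), S3--c-->S0 (seen)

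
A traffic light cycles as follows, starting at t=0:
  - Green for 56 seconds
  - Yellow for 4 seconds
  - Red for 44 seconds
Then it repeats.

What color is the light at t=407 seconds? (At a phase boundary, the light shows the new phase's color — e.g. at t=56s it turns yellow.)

Cycle length = 56 + 4 + 44 = 104s
t = 407, phase_t = 407 mod 104 = 95
95 >= 60 → RED

Answer: red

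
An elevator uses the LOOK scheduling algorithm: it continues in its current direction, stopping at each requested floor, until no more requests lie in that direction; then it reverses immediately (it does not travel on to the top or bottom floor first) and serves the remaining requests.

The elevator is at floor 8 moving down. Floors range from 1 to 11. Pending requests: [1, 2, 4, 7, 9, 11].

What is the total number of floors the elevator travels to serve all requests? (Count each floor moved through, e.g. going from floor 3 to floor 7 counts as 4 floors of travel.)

Start at floor 8 moving down, LOOK stop order: [7, 4, 2, 1, 9, 11]
  8 → 7: |7-8| = 1, total = 1
  7 → 4: |4-7| = 3, total = 4
  4 → 2: |2-4| = 2, total = 6
  2 → 1: |1-2| = 1, total = 7
  1 → 9: |9-1| = 8, total = 15
  9 → 11: |11-9| = 2, total = 17

Answer: 17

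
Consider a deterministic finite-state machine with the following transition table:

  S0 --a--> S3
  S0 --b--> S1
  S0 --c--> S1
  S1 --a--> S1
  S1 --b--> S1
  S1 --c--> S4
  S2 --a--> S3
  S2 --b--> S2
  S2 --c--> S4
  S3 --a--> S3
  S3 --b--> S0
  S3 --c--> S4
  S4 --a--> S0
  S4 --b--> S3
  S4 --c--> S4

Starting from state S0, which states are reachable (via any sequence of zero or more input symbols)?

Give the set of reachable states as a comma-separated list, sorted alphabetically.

BFS from S0:
  visit S0: S0--a-->S3 (new), S0--b-->S1 (new), S0--c-->S1 (seen)
  visit S3: S3--a-->S3 (seen), S3--b-->S0 (seen), S3--c-->S4 (new)
  visit S1: S1--a-->S1 (seen), S1--b-->S1 (seen), S1--c-->S4 (seen)
  visit S4: S4--a-->S0 (seen), S4--b-->S3 (seen), S4--c-->S4 (seen)

Answer: S0, S1, S3, S4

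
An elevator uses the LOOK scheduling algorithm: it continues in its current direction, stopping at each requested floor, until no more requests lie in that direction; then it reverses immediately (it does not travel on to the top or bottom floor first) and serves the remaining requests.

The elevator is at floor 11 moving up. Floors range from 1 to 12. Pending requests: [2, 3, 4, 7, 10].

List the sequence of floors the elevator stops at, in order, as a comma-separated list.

Answer: 10, 7, 4, 3, 2

Derivation:
Current: 11, moving UP
Serve above first (ascending): []
Then reverse, serve below (descending): [10, 7, 4, 3, 2]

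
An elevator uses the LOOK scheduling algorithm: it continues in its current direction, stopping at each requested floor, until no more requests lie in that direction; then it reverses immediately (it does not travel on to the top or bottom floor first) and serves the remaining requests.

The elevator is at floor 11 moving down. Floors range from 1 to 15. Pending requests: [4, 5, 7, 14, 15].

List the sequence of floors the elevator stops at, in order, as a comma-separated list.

Answer: 7, 5, 4, 14, 15

Derivation:
Current: 11, moving DOWN
Serve below first (descending): [7, 5, 4]
Then reverse, serve above (ascending): [14, 15]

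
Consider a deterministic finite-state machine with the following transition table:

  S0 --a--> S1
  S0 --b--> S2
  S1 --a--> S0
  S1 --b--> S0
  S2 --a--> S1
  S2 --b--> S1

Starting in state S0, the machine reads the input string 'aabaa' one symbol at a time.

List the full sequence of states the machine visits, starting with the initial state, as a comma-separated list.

Start: S0
  read 'a': S0 --a--> S1
  read 'a': S1 --a--> S0
  read 'b': S0 --b--> S2
  read 'a': S2 --a--> S1
  read 'a': S1 --a--> S0

Answer: S0, S1, S0, S2, S1, S0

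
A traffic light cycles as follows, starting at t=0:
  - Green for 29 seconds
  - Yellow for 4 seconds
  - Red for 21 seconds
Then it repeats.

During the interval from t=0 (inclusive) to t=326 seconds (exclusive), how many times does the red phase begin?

Cycle = 29+4+21 = 54s
red phase starts at t = k*54 + 33 for k=0,1,2,...
Need k*54+33 < 326 → k < 5.426
k ∈ {0, ..., 5} → 6 starts

Answer: 6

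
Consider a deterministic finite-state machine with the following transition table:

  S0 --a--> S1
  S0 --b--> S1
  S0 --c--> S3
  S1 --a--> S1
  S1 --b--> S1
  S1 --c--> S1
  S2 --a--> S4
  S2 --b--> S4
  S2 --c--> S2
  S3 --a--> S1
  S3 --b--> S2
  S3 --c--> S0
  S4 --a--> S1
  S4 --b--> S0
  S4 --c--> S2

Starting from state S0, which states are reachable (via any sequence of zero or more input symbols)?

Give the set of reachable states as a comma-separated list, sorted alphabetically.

BFS from S0:
  visit S0: S0--a-->S1 (new), S0--b-->S1 (seen), S0--c-->S3 (new)
  visit S1: S1--a-->S1 (seen), S1--b-->S1 (seen), S1--c-->S1 (seen)
  visit S3: S3--a-->S1 (seen), S3--b-->S2 (new), S3--c-->S0 (seen)
  visit S2: S2--a-->S4 (new), S2--b-->S4 (seen), S2--c-->S2 (seen)
  visit S4: S4--a-->S1 (seen), S4--b-->S0 (seen), S4--c-->S2 (seen)

Answer: S0, S1, S2, S3, S4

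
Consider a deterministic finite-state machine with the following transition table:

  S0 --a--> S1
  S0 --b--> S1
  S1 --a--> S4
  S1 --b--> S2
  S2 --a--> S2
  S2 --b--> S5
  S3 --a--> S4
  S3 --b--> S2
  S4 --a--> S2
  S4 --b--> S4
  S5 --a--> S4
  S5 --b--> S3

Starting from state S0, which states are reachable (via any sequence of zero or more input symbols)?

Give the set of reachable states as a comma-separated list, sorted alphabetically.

BFS from S0:
  visit S0: S0--a-->S1 (new), S0--b-->S1 (seen)
  visit S1: S1--a-->S4 (new), S1--b-->S2 (new)
  visit S4: S4--a-->S2 (seen), S4--b-->S4 (seen)
  visit S2: S2--a-->S2 (seen), S2--b-->S5 (new)
  visit S5: S5--a-->S4 (seen), S5--b-->S3 (new)
  visit S3: S3--a-->S4 (seen), S3--b-->S2 (seen)

Answer: S0, S1, S2, S3, S4, S5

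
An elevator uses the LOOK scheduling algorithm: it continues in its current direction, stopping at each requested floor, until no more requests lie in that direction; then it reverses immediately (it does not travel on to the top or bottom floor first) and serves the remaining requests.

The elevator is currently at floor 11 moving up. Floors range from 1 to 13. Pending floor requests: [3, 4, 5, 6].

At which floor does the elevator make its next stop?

Current floor: 11, direction: up
Requests above: []
Requests below: [3, 4, 5, 6]
Moving up but no requests above → reverse; nearest below is max([3, 4, 5, 6]) = 6

Answer: 6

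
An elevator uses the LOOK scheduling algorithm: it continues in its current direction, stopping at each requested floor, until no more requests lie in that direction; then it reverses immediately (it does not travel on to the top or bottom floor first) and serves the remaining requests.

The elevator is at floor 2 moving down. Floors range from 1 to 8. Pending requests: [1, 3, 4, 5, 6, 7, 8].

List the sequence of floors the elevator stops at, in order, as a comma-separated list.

Answer: 1, 3, 4, 5, 6, 7, 8

Derivation:
Current: 2, moving DOWN
Serve below first (descending): [1]
Then reverse, serve above (ascending): [3, 4, 5, 6, 7, 8]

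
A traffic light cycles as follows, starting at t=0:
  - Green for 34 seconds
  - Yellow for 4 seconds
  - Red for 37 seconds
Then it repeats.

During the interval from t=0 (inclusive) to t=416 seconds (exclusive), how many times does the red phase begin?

Answer: 6

Derivation:
Cycle = 34+4+37 = 75s
red phase starts at t = k*75 + 38 for k=0,1,2,...
Need k*75+38 < 416 → k < 5.040
k ∈ {0, ..., 5} → 6 starts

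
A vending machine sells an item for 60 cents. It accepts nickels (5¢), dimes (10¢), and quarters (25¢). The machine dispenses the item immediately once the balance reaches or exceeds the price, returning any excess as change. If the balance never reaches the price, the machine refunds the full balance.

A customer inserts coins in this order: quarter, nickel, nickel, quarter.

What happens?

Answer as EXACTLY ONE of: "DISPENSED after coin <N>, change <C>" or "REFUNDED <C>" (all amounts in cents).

Answer: DISPENSED after coin 4, change 0

Derivation:
Price: 60¢
Coin 1 (quarter, 25¢): balance = 25¢
Coin 2 (nickel, 5¢): balance = 30¢
Coin 3 (nickel, 5¢): balance = 35¢
Coin 4 (quarter, 25¢): balance = 60¢
  → balance >= price → DISPENSE, change = 60 - 60 = 0¢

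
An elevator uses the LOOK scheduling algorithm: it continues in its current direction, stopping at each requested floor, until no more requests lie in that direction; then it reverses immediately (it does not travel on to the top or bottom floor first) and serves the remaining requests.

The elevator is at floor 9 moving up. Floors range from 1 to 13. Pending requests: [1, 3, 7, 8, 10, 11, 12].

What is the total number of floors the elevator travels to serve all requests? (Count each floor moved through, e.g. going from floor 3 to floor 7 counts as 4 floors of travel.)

Start at floor 9 moving up, LOOK stop order: [10, 11, 12, 8, 7, 3, 1]
  9 → 10: |10-9| = 1, total = 1
  10 → 11: |11-10| = 1, total = 2
  11 → 12: |12-11| = 1, total = 3
  12 → 8: |8-12| = 4, total = 7
  8 → 7: |7-8| = 1, total = 8
  7 → 3: |3-7| = 4, total = 12
  3 → 1: |1-3| = 2, total = 14

Answer: 14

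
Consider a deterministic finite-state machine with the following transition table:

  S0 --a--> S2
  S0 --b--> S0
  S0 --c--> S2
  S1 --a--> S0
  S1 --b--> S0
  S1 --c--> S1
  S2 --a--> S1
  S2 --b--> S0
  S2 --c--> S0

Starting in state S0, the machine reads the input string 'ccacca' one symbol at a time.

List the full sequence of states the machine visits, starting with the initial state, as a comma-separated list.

Answer: S0, S2, S0, S2, S0, S2, S1

Derivation:
Start: S0
  read 'c': S0 --c--> S2
  read 'c': S2 --c--> S0
  read 'a': S0 --a--> S2
  read 'c': S2 --c--> S0
  read 'c': S0 --c--> S2
  read 'a': S2 --a--> S1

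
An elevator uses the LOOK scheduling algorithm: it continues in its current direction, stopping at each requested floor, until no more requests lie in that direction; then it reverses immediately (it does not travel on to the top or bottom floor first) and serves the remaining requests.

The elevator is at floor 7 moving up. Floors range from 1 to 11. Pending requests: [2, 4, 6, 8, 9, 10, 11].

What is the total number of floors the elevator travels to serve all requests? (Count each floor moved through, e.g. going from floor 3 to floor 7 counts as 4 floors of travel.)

Start at floor 7 moving up, LOOK stop order: [8, 9, 10, 11, 6, 4, 2]
  7 → 8: |8-7| = 1, total = 1
  8 → 9: |9-8| = 1, total = 2
  9 → 10: |10-9| = 1, total = 3
  10 → 11: |11-10| = 1, total = 4
  11 → 6: |6-11| = 5, total = 9
  6 → 4: |4-6| = 2, total = 11
  4 → 2: |2-4| = 2, total = 13

Answer: 13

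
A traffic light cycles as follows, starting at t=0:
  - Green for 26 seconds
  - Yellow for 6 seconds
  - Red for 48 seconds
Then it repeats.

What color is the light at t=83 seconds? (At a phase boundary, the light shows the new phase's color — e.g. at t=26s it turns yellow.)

Answer: green

Derivation:
Cycle length = 26 + 6 + 48 = 80s
t = 83, phase_t = 83 mod 80 = 3
3 < 26 (green end) → GREEN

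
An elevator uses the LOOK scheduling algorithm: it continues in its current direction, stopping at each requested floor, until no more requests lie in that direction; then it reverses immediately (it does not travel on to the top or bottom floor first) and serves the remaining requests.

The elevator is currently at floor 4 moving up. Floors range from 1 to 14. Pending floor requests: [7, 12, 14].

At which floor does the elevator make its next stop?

Current floor: 4, direction: up
Requests above: [7, 12, 14]
Requests below: []
Moving up and requests lie above → nearest above is min([7, 12, 14]) = 7

Answer: 7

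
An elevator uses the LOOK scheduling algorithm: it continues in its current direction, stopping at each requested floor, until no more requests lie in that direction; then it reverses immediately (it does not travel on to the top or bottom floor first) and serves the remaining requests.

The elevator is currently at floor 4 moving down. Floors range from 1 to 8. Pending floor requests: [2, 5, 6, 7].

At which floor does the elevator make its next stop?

Answer: 2

Derivation:
Current floor: 4, direction: down
Requests above: [5, 6, 7]
Requests below: [2]
Moving down and requests lie below → nearest below is max([2]) = 2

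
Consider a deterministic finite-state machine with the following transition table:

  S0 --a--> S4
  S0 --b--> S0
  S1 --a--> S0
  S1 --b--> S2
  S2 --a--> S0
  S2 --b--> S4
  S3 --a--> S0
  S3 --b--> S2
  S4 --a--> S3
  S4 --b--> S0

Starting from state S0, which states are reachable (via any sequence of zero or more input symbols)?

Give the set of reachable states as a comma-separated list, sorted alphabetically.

BFS from S0:
  visit S0: S0--a-->S4 (new), S0--b-->S0 (seen)
  visit S4: S4--a-->S3 (new), S4--b-->S0 (seen)
  visit S3: S3--a-->S0 (seen), S3--b-->S2 (new)
  visit S2: S2--a-->S0 (seen), S2--b-->S4 (seen)

Answer: S0, S2, S3, S4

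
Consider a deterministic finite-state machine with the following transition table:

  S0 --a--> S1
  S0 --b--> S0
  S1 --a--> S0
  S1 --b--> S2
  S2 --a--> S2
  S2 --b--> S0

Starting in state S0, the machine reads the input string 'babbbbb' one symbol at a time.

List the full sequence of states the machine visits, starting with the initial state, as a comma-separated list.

Start: S0
  read 'b': S0 --b--> S0
  read 'a': S0 --a--> S1
  read 'b': S1 --b--> S2
  read 'b': S2 --b--> S0
  read 'b': S0 --b--> S0
  read 'b': S0 --b--> S0
  read 'b': S0 --b--> S0

Answer: S0, S0, S1, S2, S0, S0, S0, S0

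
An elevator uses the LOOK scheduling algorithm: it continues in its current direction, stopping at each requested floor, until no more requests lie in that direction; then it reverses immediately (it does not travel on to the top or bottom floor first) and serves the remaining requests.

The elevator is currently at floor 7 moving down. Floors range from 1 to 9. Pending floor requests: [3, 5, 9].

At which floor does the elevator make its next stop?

Answer: 5

Derivation:
Current floor: 7, direction: down
Requests above: [9]
Requests below: [3, 5]
Moving down and requests lie below → nearest below is max([3, 5]) = 5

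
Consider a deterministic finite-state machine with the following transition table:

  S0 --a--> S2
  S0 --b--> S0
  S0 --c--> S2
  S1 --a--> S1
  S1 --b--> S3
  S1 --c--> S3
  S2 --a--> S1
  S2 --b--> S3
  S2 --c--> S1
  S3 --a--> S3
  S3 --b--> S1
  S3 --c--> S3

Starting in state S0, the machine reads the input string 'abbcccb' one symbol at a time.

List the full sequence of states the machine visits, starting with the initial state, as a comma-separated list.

Start: S0
  read 'a': S0 --a--> S2
  read 'b': S2 --b--> S3
  read 'b': S3 --b--> S1
  read 'c': S1 --c--> S3
  read 'c': S3 --c--> S3
  read 'c': S3 --c--> S3
  read 'b': S3 --b--> S1

Answer: S0, S2, S3, S1, S3, S3, S3, S1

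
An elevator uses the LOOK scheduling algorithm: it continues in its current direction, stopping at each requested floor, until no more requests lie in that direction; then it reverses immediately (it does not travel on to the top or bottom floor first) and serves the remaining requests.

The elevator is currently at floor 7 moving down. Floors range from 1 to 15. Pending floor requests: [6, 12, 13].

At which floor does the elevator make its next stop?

Answer: 6

Derivation:
Current floor: 7, direction: down
Requests above: [12, 13]
Requests below: [6]
Moving down and requests lie below → nearest below is max([6]) = 6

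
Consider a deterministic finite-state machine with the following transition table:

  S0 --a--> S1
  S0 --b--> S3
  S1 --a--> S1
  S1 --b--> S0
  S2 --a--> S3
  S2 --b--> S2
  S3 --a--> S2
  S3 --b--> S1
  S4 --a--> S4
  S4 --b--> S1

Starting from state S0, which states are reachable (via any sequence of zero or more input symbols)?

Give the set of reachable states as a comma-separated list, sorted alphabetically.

Answer: S0, S1, S2, S3

Derivation:
BFS from S0:
  visit S0: S0--a-->S1 (new), S0--b-->S3 (new)
  visit S1: S1--a-->S1 (seen), S1--b-->S0 (seen)
  visit S3: S3--a-->S2 (new), S3--b-->S1 (seen)
  visit S2: S2--a-->S3 (seen), S2--b-->S2 (seen)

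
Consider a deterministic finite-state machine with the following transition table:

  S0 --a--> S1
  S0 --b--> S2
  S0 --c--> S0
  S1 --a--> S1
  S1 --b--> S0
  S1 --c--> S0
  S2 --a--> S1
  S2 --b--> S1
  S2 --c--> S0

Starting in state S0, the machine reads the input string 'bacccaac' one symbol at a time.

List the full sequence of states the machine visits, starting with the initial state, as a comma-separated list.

Start: S0
  read 'b': S0 --b--> S2
  read 'a': S2 --a--> S1
  read 'c': S1 --c--> S0
  read 'c': S0 --c--> S0
  read 'c': S0 --c--> S0
  read 'a': S0 --a--> S1
  read 'a': S1 --a--> S1
  read 'c': S1 --c--> S0

Answer: S0, S2, S1, S0, S0, S0, S1, S1, S0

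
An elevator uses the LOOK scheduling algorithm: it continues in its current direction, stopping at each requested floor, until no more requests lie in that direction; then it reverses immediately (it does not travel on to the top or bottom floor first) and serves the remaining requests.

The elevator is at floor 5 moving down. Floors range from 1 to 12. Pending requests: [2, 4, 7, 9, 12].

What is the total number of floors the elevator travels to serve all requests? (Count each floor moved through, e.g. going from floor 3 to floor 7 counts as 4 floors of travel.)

Answer: 13

Derivation:
Start at floor 5 moving down, LOOK stop order: [4, 2, 7, 9, 12]
  5 → 4: |4-5| = 1, total = 1
  4 → 2: |2-4| = 2, total = 3
  2 → 7: |7-2| = 5, total = 8
  7 → 9: |9-7| = 2, total = 10
  9 → 12: |12-9| = 3, total = 13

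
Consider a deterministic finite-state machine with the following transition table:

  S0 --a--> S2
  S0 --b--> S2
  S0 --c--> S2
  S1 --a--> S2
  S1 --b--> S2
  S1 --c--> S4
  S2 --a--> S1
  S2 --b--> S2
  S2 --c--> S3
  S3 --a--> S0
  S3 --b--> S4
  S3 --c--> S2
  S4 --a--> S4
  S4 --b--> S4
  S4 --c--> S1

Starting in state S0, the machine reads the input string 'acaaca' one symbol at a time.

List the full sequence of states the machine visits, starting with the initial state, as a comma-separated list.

Start: S0
  read 'a': S0 --a--> S2
  read 'c': S2 --c--> S3
  read 'a': S3 --a--> S0
  read 'a': S0 --a--> S2
  read 'c': S2 --c--> S3
  read 'a': S3 --a--> S0

Answer: S0, S2, S3, S0, S2, S3, S0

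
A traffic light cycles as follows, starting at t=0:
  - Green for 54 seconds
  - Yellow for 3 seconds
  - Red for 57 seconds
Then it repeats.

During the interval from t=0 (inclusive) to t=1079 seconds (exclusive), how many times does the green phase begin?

Cycle = 54+3+57 = 114s
green phase starts at t = k*114 + 0 for k=0,1,2,...
Need k*114+0 < 1079 → k < 9.465
k ∈ {0, ..., 9} → 10 starts

Answer: 10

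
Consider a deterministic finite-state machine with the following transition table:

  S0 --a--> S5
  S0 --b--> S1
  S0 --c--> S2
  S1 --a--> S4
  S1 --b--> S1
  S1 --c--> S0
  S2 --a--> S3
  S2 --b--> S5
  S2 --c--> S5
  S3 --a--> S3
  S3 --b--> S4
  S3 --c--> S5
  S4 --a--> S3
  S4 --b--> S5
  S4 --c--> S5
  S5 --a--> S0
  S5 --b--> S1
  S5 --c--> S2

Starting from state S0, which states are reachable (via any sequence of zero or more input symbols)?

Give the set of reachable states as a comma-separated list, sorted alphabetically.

Answer: S0, S1, S2, S3, S4, S5

Derivation:
BFS from S0:
  visit S0: S0--a-->S5 (new), S0--b-->S1 (new), S0--c-->S2 (new)
  visit S5: S5--a-->S0 (seen), S5--b-->S1 (seen), S5--c-->S2 (seen)
  visit S1: S1--a-->S4 (new), S1--b-->S1 (seen), S1--c-->S0 (seen)
  visit S2: S2--a-->S3 (new), S2--b-->S5 (seen), S2--c-->S5 (seen)
  visit S4: S4--a-->S3 (seen), S4--b-->S5 (seen), S4--c-->S5 (seen)
  visit S3: S3--a-->S3 (seen), S3--b-->S4 (seen), S3--c-->S5 (seen)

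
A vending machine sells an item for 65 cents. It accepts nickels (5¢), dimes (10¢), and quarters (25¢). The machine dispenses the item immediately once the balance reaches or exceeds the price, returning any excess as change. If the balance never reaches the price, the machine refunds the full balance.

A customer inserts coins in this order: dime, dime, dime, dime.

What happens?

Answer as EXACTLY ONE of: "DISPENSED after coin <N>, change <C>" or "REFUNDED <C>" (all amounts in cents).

Answer: REFUNDED 40

Derivation:
Price: 65¢
Coin 1 (dime, 10¢): balance = 10¢
Coin 2 (dime, 10¢): balance = 20¢
Coin 3 (dime, 10¢): balance = 30¢
Coin 4 (dime, 10¢): balance = 40¢
All coins inserted, balance 40¢ < price 65¢ → REFUND 40¢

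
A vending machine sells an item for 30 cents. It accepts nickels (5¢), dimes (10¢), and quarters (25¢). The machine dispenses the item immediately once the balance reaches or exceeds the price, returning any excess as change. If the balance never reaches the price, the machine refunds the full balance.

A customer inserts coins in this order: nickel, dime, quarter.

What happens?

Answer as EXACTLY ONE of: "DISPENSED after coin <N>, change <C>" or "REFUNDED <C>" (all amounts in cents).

Price: 30¢
Coin 1 (nickel, 5¢): balance = 5¢
Coin 2 (dime, 10¢): balance = 15¢
Coin 3 (quarter, 25¢): balance = 40¢
  → balance >= price → DISPENSE, change = 40 - 30 = 10¢

Answer: DISPENSED after coin 3, change 10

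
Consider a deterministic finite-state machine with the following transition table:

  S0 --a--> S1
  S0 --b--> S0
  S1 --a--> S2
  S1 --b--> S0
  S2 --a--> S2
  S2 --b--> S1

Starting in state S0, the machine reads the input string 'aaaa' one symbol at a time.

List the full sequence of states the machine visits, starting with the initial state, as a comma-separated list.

Start: S0
  read 'a': S0 --a--> S1
  read 'a': S1 --a--> S2
  read 'a': S2 --a--> S2
  read 'a': S2 --a--> S2

Answer: S0, S1, S2, S2, S2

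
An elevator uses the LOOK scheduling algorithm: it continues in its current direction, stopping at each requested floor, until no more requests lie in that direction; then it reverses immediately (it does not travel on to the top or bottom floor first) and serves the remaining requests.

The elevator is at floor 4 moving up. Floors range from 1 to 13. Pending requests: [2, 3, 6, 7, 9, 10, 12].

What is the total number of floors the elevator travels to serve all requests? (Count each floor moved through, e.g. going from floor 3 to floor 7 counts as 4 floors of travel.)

Start at floor 4 moving up, LOOK stop order: [6, 7, 9, 10, 12, 3, 2]
  4 → 6: |6-4| = 2, total = 2
  6 → 7: |7-6| = 1, total = 3
  7 → 9: |9-7| = 2, total = 5
  9 → 10: |10-9| = 1, total = 6
  10 → 12: |12-10| = 2, total = 8
  12 → 3: |3-12| = 9, total = 17
  3 → 2: |2-3| = 1, total = 18

Answer: 18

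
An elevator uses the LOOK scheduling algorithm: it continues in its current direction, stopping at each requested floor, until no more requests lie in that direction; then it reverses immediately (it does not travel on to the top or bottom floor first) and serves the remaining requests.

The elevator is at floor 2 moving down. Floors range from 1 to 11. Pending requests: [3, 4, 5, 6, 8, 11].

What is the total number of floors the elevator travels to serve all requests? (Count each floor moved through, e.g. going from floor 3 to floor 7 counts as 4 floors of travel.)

Answer: 9

Derivation:
Start at floor 2 moving down, LOOK stop order: [3, 4, 5, 6, 8, 11]
  2 → 3: |3-2| = 1, total = 1
  3 → 4: |4-3| = 1, total = 2
  4 → 5: |5-4| = 1, total = 3
  5 → 6: |6-5| = 1, total = 4
  6 → 8: |8-6| = 2, total = 6
  8 → 11: |11-8| = 3, total = 9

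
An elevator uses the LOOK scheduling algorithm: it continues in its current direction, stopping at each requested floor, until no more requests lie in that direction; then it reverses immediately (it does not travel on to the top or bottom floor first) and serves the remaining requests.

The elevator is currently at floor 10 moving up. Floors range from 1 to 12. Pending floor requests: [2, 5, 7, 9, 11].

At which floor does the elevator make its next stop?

Answer: 11

Derivation:
Current floor: 10, direction: up
Requests above: [11]
Requests below: [2, 5, 7, 9]
Moving up and requests lie above → nearest above is min([11]) = 11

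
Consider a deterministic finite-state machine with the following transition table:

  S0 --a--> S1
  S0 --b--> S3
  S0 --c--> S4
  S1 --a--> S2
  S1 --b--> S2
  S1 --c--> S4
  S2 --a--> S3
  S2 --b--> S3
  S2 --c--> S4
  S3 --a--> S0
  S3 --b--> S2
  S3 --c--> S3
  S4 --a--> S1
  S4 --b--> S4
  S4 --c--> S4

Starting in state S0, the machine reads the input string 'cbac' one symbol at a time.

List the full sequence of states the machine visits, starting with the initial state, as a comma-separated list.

Start: S0
  read 'c': S0 --c--> S4
  read 'b': S4 --b--> S4
  read 'a': S4 --a--> S1
  read 'c': S1 --c--> S4

Answer: S0, S4, S4, S1, S4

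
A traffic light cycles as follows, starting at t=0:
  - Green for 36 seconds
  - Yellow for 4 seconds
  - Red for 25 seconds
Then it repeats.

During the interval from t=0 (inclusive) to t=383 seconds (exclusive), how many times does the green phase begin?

Answer: 6

Derivation:
Cycle = 36+4+25 = 65s
green phase starts at t = k*65 + 0 for k=0,1,2,...
Need k*65+0 < 383 → k < 5.892
k ∈ {0, ..., 5} → 6 starts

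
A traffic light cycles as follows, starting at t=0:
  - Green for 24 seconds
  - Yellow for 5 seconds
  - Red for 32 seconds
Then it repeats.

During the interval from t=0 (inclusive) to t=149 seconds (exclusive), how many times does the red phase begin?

Answer: 2

Derivation:
Cycle = 24+5+32 = 61s
red phase starts at t = k*61 + 29 for k=0,1,2,...
Need k*61+29 < 149 → k < 1.967
k ∈ {0, ..., 1} → 2 starts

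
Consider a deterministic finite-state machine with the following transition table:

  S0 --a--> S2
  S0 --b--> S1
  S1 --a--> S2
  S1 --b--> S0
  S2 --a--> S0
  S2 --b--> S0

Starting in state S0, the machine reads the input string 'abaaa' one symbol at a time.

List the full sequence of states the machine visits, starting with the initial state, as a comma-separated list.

Start: S0
  read 'a': S0 --a--> S2
  read 'b': S2 --b--> S0
  read 'a': S0 --a--> S2
  read 'a': S2 --a--> S0
  read 'a': S0 --a--> S2

Answer: S0, S2, S0, S2, S0, S2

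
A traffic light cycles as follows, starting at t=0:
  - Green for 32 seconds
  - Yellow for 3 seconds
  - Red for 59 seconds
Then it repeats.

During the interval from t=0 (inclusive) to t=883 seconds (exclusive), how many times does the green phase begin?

Cycle = 32+3+59 = 94s
green phase starts at t = k*94 + 0 for k=0,1,2,...
Need k*94+0 < 883 → k < 9.394
k ∈ {0, ..., 9} → 10 starts

Answer: 10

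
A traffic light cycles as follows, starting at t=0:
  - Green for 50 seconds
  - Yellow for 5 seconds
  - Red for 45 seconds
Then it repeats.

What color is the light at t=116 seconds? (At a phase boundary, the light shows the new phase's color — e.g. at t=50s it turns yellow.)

Answer: green

Derivation:
Cycle length = 50 + 5 + 45 = 100s
t = 116, phase_t = 116 mod 100 = 16
16 < 50 (green end) → GREEN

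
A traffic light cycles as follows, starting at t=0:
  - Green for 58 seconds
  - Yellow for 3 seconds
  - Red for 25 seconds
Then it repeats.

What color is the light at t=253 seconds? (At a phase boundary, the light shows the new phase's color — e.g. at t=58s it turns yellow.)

Answer: red

Derivation:
Cycle length = 58 + 3 + 25 = 86s
t = 253, phase_t = 253 mod 86 = 81
81 >= 61 → RED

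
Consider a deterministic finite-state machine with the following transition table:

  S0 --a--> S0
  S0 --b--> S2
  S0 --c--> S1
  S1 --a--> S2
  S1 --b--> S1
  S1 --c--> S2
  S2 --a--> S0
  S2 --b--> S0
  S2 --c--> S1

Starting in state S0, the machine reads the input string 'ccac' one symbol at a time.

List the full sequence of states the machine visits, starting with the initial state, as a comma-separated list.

Start: S0
  read 'c': S0 --c--> S1
  read 'c': S1 --c--> S2
  read 'a': S2 --a--> S0
  read 'c': S0 --c--> S1

Answer: S0, S1, S2, S0, S1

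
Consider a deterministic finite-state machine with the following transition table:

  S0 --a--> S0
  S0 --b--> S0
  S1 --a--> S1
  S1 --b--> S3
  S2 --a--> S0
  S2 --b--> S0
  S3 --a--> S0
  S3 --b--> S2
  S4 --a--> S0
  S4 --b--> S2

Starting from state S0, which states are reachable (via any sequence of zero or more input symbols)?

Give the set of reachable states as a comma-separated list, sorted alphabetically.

Answer: S0

Derivation:
BFS from S0:
  visit S0: S0--a-->S0 (seen), S0--b-->S0 (seen)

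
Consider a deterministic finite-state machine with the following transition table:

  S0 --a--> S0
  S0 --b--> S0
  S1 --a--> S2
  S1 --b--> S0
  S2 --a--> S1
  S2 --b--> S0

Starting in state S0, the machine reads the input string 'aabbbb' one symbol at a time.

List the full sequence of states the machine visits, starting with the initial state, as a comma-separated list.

Answer: S0, S0, S0, S0, S0, S0, S0

Derivation:
Start: S0
  read 'a': S0 --a--> S0
  read 'a': S0 --a--> S0
  read 'b': S0 --b--> S0
  read 'b': S0 --b--> S0
  read 'b': S0 --b--> S0
  read 'b': S0 --b--> S0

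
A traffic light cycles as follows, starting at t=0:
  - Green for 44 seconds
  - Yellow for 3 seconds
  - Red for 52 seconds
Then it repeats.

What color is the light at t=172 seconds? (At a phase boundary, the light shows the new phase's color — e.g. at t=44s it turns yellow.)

Answer: red

Derivation:
Cycle length = 44 + 3 + 52 = 99s
t = 172, phase_t = 172 mod 99 = 73
73 >= 47 → RED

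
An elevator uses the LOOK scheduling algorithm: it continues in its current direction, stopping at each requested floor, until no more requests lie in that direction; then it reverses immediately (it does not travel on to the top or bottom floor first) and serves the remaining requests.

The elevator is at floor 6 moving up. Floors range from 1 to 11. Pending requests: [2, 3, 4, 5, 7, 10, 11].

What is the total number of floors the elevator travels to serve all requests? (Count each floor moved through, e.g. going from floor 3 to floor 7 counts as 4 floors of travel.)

Answer: 14

Derivation:
Start at floor 6 moving up, LOOK stop order: [7, 10, 11, 5, 4, 3, 2]
  6 → 7: |7-6| = 1, total = 1
  7 → 10: |10-7| = 3, total = 4
  10 → 11: |11-10| = 1, total = 5
  11 → 5: |5-11| = 6, total = 11
  5 → 4: |4-5| = 1, total = 12
  4 → 3: |3-4| = 1, total = 13
  3 → 2: |2-3| = 1, total = 14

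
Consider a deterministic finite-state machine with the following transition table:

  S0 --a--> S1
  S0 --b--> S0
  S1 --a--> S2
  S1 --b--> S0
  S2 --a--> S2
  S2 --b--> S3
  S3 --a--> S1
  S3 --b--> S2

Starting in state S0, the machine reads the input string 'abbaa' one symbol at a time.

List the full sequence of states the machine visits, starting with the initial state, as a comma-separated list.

Answer: S0, S1, S0, S0, S1, S2

Derivation:
Start: S0
  read 'a': S0 --a--> S1
  read 'b': S1 --b--> S0
  read 'b': S0 --b--> S0
  read 'a': S0 --a--> S1
  read 'a': S1 --a--> S2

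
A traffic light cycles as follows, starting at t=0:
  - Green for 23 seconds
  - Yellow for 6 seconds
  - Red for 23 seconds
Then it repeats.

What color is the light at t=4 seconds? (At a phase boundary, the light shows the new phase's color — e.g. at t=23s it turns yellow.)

Cycle length = 23 + 6 + 23 = 52s
t = 4, phase_t = 4 mod 52 = 4
4 < 23 (green end) → GREEN

Answer: green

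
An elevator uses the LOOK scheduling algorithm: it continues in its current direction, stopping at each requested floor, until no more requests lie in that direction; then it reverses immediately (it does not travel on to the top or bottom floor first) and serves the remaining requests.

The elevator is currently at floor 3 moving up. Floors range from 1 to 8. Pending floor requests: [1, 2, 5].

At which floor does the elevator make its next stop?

Current floor: 3, direction: up
Requests above: [5]
Requests below: [1, 2]
Moving up and requests lie above → nearest above is min([5]) = 5

Answer: 5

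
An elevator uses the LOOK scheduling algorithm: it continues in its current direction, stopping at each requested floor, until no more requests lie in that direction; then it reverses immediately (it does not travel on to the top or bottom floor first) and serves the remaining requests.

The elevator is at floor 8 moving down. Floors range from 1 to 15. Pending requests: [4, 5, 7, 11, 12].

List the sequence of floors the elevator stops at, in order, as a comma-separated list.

Answer: 7, 5, 4, 11, 12

Derivation:
Current: 8, moving DOWN
Serve below first (descending): [7, 5, 4]
Then reverse, serve above (ascending): [11, 12]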